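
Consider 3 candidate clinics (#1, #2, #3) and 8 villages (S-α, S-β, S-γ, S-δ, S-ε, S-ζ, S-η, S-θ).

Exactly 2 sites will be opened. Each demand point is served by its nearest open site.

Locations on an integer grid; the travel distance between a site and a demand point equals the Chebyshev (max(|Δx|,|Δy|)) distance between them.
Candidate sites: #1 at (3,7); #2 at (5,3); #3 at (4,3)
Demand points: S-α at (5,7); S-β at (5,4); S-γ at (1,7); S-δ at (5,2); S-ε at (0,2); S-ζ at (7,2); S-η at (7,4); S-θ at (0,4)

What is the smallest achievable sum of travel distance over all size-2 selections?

18

Open {#1, #2}.
  S-α→#1 2, S-β→#2 1, S-γ→#1 2, S-δ→#2 1, S-ε→#1 5, S-ζ→#2 2, S-η→#2 2, S-θ→#1 3  ⇒ total 18.
Compare {#1, #3}: total 19.
Compare {#2, #3}: total 22.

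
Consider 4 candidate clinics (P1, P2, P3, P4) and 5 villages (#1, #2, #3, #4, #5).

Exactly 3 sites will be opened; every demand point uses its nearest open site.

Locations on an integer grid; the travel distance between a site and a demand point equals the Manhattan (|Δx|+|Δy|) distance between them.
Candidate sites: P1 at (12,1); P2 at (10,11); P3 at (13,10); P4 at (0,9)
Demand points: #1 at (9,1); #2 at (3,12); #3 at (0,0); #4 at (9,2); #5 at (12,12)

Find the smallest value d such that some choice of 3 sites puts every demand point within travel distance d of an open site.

Open {P1, P2, P4}.
  Farthest demand point is #3 at travel distance 9 (to P4); all others are ≤ 9.
With {P1, P3, P4} the worst case is 9.
With {P2, P3, P4} the worst case is 11.
No size-3 selection achieves below 9.

9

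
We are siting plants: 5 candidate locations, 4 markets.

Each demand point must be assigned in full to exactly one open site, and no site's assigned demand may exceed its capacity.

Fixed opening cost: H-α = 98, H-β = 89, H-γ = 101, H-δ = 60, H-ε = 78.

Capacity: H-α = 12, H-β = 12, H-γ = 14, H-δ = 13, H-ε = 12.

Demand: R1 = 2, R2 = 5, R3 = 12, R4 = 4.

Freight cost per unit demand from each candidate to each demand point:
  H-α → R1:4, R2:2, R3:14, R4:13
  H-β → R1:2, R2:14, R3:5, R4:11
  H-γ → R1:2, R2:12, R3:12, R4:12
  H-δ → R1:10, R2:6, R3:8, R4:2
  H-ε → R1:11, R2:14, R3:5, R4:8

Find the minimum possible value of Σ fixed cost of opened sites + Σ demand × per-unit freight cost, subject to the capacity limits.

Open {H-δ, H-ε}; cheapest assignment that respects the capacities:
  H-δ (cap 13, load 11): R1, R2, R4 — cost 2×10 + 5×6 + 4×2 = 58
  H-ε (cap 12, load 12): R3 — cost 12×5 = 60
  Shipping 118, fixed 138 → total 256.
  Any other capacity-feasible assignment to {H-δ, H-ε} ships for at least 118.
Compare {H-β, H-δ}: its best feasible assignment gives total 267.
Compare {H-α, H-ε}: its best feasible assignment gives total 306.
Every other set of open sites that can feasibly serve all demand totals ≥ 267 even under its best assignment. Minimum: 256.

256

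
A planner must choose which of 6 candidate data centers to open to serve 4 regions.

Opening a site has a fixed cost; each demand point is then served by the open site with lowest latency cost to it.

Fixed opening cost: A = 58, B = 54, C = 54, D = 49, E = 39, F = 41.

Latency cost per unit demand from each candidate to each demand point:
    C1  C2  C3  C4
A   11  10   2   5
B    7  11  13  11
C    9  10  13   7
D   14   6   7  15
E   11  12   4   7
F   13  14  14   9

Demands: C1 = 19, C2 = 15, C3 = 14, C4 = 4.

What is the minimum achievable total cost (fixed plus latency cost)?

432

Open {A, B, D}: assign each demand point to its cheapest open site.
  C1→B 19×7=133, C2→D 15×6=90, C3→A 14×2=28, C4→A 4×5=20
  latency cost 271, fixed 161 → total 432.
Compare {A, B}: latency cost 331 + fixed 112 = 443.
Compare {B, D, E}: latency cost 307 + fixed 142 = 449.
Compare {A, D}: latency cost 347 + fixed 107 = 454.
All other subsets cost ≥ 443. Minimum total cost: 432.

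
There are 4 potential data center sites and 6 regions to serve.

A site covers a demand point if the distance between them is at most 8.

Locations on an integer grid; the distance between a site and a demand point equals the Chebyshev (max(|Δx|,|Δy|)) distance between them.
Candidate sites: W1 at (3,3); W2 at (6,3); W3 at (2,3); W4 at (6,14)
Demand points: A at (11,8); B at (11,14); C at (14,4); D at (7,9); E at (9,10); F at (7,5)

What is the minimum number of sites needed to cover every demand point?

2

Coverage sets (demand points within 8 of each site):
  W1: {A, D, E, F}
  W2: {A, C, D, E, F}
  W3: {D, E, F}
  W4: {A, B, D, E}
No single site covers all 6 demand points.
But {W2, W4} covers everything, so the minimum is 2.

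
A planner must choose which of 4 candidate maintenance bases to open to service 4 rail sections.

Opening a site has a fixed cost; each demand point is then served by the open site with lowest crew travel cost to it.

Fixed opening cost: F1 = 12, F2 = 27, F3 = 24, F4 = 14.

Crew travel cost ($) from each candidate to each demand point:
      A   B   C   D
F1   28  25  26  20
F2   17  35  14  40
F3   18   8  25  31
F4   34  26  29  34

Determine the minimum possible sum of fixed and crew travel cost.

Open {F3}: assign each demand point to its cheapest open site.
  A→F3 18, B→F3 8, C→F3 25, D→F3 31
  crew travel cost 82, fixed 24 → total 106.
Compare {F1, F3}: crew travel cost 71 + fixed 36 = 107.
Compare {F1}: crew travel cost 99 + fixed 12 = 111.
Compare {F1, F2}: crew travel cost 76 + fixed 39 = 115.
All other subsets cost ≥ 107. Minimum total cost: 106.

106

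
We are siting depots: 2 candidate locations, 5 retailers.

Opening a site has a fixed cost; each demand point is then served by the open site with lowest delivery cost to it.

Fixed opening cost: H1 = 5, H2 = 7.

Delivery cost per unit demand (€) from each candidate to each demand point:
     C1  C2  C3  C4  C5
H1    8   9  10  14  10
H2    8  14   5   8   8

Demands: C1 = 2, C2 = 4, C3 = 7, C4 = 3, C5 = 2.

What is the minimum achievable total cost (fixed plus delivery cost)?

Open {H1, H2}: assign each demand point to its cheapest open site.
  C1→H1 2×8=16, C2→H1 4×9=36, C3→H2 7×5=35, C4→H2 3×8=24, C5→H2 2×8=16
  delivery cost 127, fixed 12 → total 139.
Compare {H2}: delivery cost 147 + fixed 7 = 154.
Compare {H1}: delivery cost 184 + fixed 5 = 189.

139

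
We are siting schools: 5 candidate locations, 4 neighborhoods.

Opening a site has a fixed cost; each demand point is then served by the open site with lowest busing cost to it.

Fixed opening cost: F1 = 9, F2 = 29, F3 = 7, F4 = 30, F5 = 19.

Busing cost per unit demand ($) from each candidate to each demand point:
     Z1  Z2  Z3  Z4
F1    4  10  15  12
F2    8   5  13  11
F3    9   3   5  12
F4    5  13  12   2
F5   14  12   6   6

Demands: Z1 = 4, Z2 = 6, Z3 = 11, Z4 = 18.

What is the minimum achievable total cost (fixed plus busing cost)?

Open {F3, F4}: assign each demand point to its cheapest open site.
  Z1→F4 4×5=20, Z2→F3 6×3=18, Z3→F3 11×5=55, Z4→F4 18×2=36
  busing cost 129, fixed 37 → total 166.
Compare {F1, F3, F4}: busing cost 125 + fixed 46 = 171.
Compare {F3, F4, F5}: busing cost 129 + fixed 56 = 185.
Compare {F1, F3, F4, F5}: busing cost 125 + fixed 65 = 190.
All other subsets cost ≥ 171. Minimum total cost: 166.

166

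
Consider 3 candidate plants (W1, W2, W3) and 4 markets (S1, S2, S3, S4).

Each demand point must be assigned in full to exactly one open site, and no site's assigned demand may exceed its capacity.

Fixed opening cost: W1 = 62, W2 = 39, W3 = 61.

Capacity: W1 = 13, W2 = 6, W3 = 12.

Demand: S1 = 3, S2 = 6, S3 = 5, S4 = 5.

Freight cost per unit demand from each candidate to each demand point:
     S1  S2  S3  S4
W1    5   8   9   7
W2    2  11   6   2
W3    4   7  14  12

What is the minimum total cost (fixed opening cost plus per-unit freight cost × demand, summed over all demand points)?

Open {W1, W3}; cheapest assignment that respects the capacities:
  W1 (cap 13, load 10): S3, S4 — cost 5×9 + 5×7 = 80
  W3 (cap 12, load 9): S1, S2 — cost 3×4 + 6×7 = 54
  Shipping 134, fixed 123 → total 257.
  Any other capacity-feasible assignment to {W1, W3} ships for at least 134.
Compare {W1, W2}: its best feasible assignment gives total 262.
Compare {W1, W2, W3}: its best feasible assignment gives total 271.
Every other set of open sites that can feasibly serve all demand totals ≥ 262 even under its best assignment. Minimum: 257.

257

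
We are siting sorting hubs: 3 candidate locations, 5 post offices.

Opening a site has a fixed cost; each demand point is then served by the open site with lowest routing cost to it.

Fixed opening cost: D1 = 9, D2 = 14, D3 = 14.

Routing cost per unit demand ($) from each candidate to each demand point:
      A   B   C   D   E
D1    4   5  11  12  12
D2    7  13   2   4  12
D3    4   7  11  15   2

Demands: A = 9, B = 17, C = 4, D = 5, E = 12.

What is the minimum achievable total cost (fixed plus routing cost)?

210

Open {D1, D2, D3}: assign each demand point to its cheapest open site.
  A→D1 9×4=36, B→D1 17×5=85, C→D2 4×2=8, D→D2 5×4=20, E→D3 12×2=24
  routing cost 173, fixed 37 → total 210.
Compare {D2, D3}: routing cost 207 + fixed 28 = 235.
Compare {D1, D3}: routing cost 249 + fixed 23 = 272.
Compare {D3}: routing cost 298 + fixed 14 = 312.
All other subsets cost ≥ 235. Minimum total cost: 210.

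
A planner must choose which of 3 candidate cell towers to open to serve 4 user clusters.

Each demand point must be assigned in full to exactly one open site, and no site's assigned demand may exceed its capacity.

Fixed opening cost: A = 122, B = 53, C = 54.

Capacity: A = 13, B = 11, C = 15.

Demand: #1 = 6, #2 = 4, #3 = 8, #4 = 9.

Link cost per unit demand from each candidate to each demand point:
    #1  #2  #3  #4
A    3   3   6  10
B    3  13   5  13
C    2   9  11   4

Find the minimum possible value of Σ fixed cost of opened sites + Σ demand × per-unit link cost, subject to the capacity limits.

Open {A, C}; cheapest assignment that respects the capacities:
  A (cap 13, load 12): #2, #3 — cost 4×3 + 8×6 = 60
  C (cap 15, load 15): #1, #4 — cost 6×2 + 9×4 = 48
  Shipping 108, fixed 176 → total 284.
  Any other capacity-feasible assignment to {A, C} ships for at least 108.
Compare {A, B, C}: its best feasible assignment gives total 329.
Every other set of open sites that can feasibly serve all demand totals ≥ 329 even under its best assignment. Minimum: 284.

284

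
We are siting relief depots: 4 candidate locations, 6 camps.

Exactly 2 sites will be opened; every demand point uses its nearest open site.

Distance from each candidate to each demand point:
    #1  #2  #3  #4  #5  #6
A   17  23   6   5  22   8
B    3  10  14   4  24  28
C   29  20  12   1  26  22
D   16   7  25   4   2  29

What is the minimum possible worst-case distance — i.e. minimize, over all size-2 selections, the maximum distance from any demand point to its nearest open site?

Open {A, D}.
  Farthest demand point is #1 at distance 16 (to D); all others are ≤ 16.
With {A, B} the worst case is 22.
With {A, C} the worst case is 22.
No size-2 selection achieves below 16.

16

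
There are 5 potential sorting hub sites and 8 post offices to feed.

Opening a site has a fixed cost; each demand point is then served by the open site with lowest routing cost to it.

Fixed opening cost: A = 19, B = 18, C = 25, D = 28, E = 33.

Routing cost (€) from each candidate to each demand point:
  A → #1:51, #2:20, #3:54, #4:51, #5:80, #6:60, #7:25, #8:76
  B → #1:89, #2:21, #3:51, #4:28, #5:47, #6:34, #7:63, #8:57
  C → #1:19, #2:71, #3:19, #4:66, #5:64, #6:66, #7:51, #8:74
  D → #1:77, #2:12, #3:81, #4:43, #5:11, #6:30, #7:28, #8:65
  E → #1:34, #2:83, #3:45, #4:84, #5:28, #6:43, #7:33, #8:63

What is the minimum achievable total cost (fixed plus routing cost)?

Open {B, C, D}: assign each demand point to its cheapest open site.
  #1→C 19, #2→D 12, #3→C 19, #4→B 28, #5→D 11, #6→D 30, #7→D 28, #8→B 57
  routing cost 204, fixed 71 → total 275.
Compare {C, D}: routing cost 227 + fixed 53 = 280.
Compare {A, B, C, D}: routing cost 201 + fixed 90 = 291.
Compare {A, C, D}: routing cost 224 + fixed 72 = 296.
All other subsets cost ≥ 280. Minimum total cost: 275.

275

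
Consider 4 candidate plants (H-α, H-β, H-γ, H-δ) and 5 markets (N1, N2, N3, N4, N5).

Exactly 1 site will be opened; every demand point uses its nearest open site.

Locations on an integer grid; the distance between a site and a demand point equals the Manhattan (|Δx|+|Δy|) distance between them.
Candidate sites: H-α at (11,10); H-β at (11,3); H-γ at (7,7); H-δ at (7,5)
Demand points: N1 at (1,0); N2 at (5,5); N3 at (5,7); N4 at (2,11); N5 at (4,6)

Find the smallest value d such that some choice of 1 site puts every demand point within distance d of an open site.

11

Open {H-δ}.
  Farthest demand point is N1 at distance 11 (to H-δ); all others are ≤ 11.
With {H-γ} the worst case is 13.
With {H-β} the worst case is 17.
No size-1 selection achieves below 11.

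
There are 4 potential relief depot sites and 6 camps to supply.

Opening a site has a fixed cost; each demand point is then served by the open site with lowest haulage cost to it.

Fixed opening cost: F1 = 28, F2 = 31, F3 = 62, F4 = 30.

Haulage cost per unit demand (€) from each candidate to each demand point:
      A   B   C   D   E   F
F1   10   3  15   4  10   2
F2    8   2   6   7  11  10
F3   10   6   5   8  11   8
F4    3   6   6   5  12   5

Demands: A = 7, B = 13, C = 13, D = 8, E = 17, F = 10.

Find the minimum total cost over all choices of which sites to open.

Open {F1, F4}: assign each demand point to its cheapest open site.
  A→F4 7×3=21, B→F1 13×3=39, C→F4 13×6=78, D→F1 8×4=32, E→F1 17×10=170, F→F1 10×2=20
  haulage cost 360, fixed 58 → total 418.
Compare {F1, F2, F4}: haulage cost 347 + fixed 89 = 436.
Compare {F1, F2}: haulage cost 382 + fixed 59 = 441.
Compare {F2, F4}: haulage cost 402 + fixed 61 = 463.
All other subsets cost ≥ 436. Minimum total cost: 418.

418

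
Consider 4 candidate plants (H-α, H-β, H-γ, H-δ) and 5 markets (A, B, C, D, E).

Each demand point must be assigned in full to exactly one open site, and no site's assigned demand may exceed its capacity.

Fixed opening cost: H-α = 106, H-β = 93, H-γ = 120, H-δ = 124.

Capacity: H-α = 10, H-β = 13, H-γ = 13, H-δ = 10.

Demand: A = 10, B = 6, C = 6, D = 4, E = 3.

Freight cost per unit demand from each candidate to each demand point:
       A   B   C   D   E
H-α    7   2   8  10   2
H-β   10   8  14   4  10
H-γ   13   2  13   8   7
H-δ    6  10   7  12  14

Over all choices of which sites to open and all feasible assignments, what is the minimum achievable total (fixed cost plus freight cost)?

501

Open {H-α, H-β, H-δ}; cheapest assignment that respects the capacities:
  H-α (cap 10, load 9): B, E — cost 6×2 + 3×2 = 18
  H-β (cap 13, load 10): C, D — cost 6×14 + 4×4 = 100
  H-δ (cap 10, load 10): A — cost 10×6 = 60
  Shipping 178, fixed 323 → total 501.
  Any other capacity-feasible assignment to {H-α, H-β, H-δ} ships for at least 178.
Compare {H-α, H-γ, H-δ}: its best feasible assignment gives total 508.
Compare {H-α, H-β, H-γ}: its best feasible assignment gives total 517.
Every other set of open sites that can feasibly serve all demand totals ≥ 508 even under its best assignment. Minimum: 501.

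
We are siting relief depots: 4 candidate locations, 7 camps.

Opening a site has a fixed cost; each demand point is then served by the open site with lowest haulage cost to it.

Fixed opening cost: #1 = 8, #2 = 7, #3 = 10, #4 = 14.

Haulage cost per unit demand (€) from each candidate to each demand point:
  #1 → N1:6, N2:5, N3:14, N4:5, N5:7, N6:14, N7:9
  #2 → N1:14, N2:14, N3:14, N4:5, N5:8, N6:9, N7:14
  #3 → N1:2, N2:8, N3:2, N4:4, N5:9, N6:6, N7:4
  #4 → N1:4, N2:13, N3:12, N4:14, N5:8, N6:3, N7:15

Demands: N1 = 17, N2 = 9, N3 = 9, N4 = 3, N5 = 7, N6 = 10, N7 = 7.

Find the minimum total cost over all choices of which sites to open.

Open {#1, #3, #4}: assign each demand point to its cheapest open site.
  N1→#3 17×2=34, N2→#1 9×5=45, N3→#3 9×2=18, N4→#3 3×4=12, N5→#1 7×7=49, N6→#4 10×3=30, N7→#3 7×4=28
  haulage cost 216, fixed 32 → total 248.
Compare {#1, #2, #3, #4}: haulage cost 216 + fixed 39 = 255.
Compare {#1, #3}: haulage cost 246 + fixed 18 = 264.
Compare {#1, #2, #3}: haulage cost 246 + fixed 25 = 271.
All other subsets cost ≥ 255. Minimum total cost: 248.

248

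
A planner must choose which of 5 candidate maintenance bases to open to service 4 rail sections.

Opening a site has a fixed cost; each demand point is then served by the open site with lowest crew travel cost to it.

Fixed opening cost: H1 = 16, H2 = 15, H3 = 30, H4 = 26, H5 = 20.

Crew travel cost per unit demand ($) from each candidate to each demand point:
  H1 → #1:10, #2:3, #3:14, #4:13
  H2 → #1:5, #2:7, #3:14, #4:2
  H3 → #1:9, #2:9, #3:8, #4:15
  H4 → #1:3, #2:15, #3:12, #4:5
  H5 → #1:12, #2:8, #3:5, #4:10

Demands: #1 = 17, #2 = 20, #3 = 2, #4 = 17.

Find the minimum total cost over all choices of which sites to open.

Open {H1, H2, H4}: assign each demand point to its cheapest open site.
  #1→H4 17×3=51, #2→H1 20×3=60, #3→H4 2×12=24, #4→H2 17×2=34
  crew travel cost 169, fixed 57 → total 226.
Compare {H1, H2, H4, H5}: crew travel cost 155 + fixed 77 = 232.
Compare {H1, H2}: crew travel cost 207 + fixed 31 = 238.
Compare {H1, H2, H5}: crew travel cost 189 + fixed 51 = 240.
All other subsets cost ≥ 232. Minimum total cost: 226.

226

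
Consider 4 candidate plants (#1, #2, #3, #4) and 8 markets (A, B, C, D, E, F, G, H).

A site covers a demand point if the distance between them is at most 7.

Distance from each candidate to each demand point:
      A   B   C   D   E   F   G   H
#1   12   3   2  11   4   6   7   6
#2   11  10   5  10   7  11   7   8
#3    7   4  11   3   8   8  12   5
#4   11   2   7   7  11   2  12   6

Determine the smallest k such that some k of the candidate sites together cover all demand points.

Coverage sets (demand points within 7 of each site):
  #1: {B, C, E, F, G, H}
  #2: {C, E, G}
  #3: {A, B, D, H}
  #4: {B, C, D, F, H}
No single site covers all 8 demand points.
But {#1, #3} covers everything, so the minimum is 2.

2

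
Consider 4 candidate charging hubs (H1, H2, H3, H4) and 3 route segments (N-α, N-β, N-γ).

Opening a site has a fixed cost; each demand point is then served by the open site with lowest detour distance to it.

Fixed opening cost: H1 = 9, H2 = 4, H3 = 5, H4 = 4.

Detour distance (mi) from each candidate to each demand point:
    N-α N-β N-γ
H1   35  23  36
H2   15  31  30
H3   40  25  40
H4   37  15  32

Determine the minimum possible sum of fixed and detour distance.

68

Open {H2, H4}: assign each demand point to its cheapest open site.
  N-α→H2 15, N-β→H4 15, N-γ→H2 30
  detour distance 60, fixed 8 → total 68.
Compare {H2, H3, H4}: detour distance 60 + fixed 13 = 73.
Compare {H1, H2, H4}: detour distance 60 + fixed 17 = 77.
Compare {H2, H3}: detour distance 70 + fixed 9 = 79.
All other subsets cost ≥ 73. Minimum total cost: 68.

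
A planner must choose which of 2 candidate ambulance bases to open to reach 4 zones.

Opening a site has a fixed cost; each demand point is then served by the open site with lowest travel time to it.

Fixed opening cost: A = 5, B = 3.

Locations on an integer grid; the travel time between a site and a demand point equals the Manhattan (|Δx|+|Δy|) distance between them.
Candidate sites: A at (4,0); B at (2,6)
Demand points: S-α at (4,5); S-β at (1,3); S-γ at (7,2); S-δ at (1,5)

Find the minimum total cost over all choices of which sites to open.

Open {B}: assign each demand point to its cheapest open site.
  S-α→B 3, S-β→B 4, S-γ→B 9, S-δ→B 2
  travel time 18, fixed 3 → total 21.
Compare {A, B}: travel time 14 + fixed 8 = 22.
Compare {A}: travel time 24 + fixed 5 = 29.

21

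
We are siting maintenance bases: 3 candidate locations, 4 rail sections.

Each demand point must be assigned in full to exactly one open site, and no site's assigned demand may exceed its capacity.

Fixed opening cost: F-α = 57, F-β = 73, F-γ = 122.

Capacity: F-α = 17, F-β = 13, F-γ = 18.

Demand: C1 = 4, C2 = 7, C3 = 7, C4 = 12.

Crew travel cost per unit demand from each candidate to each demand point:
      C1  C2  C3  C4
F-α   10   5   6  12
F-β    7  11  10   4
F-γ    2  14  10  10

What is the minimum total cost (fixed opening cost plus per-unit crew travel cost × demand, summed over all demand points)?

384

Open {F-α, F-γ}; cheapest assignment that respects the capacities:
  F-α (cap 17, load 14): C2, C3 — cost 7×5 + 7×6 = 77
  F-γ (cap 18, load 16): C1, C4 — cost 4×2 + 12×10 = 128
  Shipping 205, fixed 179 → total 384.
  Any other capacity-feasible assignment to {F-α, F-γ} ships for at least 205.
Compare {F-α, F-β, F-γ}: its best feasible assignment gives total 385.
Compare {F-β, F-γ}: its best feasible assignment gives total 419.
Every other set of open sites that can feasibly serve all demand totals ≥ 385 even under its best assignment. Minimum: 384.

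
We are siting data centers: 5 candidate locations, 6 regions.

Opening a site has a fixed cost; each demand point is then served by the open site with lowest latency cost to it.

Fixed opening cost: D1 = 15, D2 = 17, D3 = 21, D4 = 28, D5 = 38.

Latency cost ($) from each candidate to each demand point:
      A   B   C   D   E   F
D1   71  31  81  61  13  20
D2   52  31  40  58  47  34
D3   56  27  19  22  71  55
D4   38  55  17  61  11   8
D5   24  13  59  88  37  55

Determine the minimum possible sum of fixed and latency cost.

172

Open {D3, D4}: assign each demand point to its cheapest open site.
  A→D4 38, B→D3 27, C→D4 17, D→D3 22, E→D4 11, F→D4 8
  latency cost 123, fixed 49 → total 172.
Compare {D3, D4, D5}: latency cost 95 + fixed 87 = 182.
Compare {D1, D3, D5}: latency cost 111 + fixed 74 = 185.
Compare {D1, D3, D4}: latency cost 123 + fixed 64 = 187.
All other subsets cost ≥ 182. Minimum total cost: 172.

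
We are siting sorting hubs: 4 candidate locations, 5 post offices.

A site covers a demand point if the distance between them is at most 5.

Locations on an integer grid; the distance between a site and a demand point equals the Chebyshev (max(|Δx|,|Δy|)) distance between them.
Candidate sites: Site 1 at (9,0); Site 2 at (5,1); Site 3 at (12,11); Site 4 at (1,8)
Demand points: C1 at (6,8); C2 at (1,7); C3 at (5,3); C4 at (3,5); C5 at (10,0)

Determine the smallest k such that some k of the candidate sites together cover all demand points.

2

Coverage sets (demand points within 5 of each site):
  Site 1: {C3, C5}
  Site 2: {C3, C4, C5}
  Site 3: {}
  Site 4: {C1, C2, C3, C4}
No single site covers all 5 demand points.
But {Site 1, Site 4} covers everything, so the minimum is 2.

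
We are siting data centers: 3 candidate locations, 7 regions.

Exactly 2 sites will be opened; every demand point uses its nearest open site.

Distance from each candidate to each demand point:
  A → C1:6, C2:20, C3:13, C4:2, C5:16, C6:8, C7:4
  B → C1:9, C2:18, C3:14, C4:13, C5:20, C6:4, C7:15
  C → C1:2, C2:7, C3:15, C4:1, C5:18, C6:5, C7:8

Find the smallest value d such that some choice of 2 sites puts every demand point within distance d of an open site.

16

Open {A, C}.
  Farthest demand point is C5 at distance 16 (to A); all others are ≤ 16.
With {A, B} the worst case is 18.
With {B, C} the worst case is 18.
No size-2 selection achieves below 16.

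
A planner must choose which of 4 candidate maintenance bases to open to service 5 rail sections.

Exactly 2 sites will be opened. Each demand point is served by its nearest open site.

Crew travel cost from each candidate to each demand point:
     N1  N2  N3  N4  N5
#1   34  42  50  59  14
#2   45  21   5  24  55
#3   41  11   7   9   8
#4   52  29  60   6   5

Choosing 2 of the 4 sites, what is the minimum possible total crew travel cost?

Open {#1, #3}.
  N1→#1 34, N2→#3 11, N3→#3 7, N4→#3 9, N5→#3 8  ⇒ total 69.
Compare {#3, #4}: total 70.
Compare {#2, #3}: total 74.
No size-2 selection does better; minimum is 69.

69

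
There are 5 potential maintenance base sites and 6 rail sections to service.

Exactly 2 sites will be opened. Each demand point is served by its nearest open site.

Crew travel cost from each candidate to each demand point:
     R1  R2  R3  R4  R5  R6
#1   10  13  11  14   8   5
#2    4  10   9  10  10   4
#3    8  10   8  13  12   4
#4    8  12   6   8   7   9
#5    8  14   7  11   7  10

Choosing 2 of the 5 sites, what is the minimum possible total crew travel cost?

Open {#2, #4}.
  R1→#2 4, R2→#2 10, R3→#4 6, R4→#4 8, R5→#4 7, R6→#2 4  ⇒ total 39.
Compare {#2, #5}: total 42.
Compare {#3, #4}: total 43.
No size-2 selection does better; minimum is 39.

39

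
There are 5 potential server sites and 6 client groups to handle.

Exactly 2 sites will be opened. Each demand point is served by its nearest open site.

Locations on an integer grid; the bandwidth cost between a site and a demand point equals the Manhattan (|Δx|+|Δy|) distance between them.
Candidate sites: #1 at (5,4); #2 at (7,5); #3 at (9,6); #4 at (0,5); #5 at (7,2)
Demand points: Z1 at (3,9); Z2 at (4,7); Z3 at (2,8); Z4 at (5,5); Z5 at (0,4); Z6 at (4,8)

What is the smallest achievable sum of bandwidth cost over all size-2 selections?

Open {#1, #4}.
  Z1→#1 7, Z2→#1 4, Z3→#4 5, Z4→#1 1, Z5→#4 1, Z6→#1 5  ⇒ total 23.
Compare {#2, #4}: total 26.
Compare {#1, #2}: total 29.
No size-2 selection does better; minimum is 23.

23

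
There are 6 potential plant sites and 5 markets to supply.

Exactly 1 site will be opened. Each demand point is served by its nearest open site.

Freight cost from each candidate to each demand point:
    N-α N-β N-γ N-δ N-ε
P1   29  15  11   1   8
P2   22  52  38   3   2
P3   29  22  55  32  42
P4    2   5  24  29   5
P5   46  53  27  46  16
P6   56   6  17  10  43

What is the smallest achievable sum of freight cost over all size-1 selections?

64

Open {P1}.
  N-α→P1 29, N-β→P1 15, N-γ→P1 11, N-δ→P1 1, N-ε→P1 8  ⇒ total 64.
Compare {P4}: total 65.
Compare {P2}: total 117.
No size-1 selection does better; minimum is 64.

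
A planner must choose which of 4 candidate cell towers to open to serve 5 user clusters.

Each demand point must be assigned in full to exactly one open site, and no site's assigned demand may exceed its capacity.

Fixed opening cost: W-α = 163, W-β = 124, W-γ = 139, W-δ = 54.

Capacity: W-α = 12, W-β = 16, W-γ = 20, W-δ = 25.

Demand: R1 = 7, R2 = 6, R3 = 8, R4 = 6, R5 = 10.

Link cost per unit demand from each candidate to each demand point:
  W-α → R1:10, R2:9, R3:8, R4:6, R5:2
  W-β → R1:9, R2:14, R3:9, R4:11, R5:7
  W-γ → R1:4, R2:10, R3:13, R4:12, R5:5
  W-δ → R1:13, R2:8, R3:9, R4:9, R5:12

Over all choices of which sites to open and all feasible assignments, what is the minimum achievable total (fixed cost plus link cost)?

445

Open {W-γ, W-δ}; cheapest assignment that respects the capacities:
  W-γ (cap 20, load 17): R1, R5 — cost 7×4 + 10×5 = 78
  W-δ (cap 25, load 20): R2, R3, R4 — cost 6×8 + 8×9 + 6×9 = 174
  Shipping 252, fixed 193 → total 445.
  Any other capacity-feasible assignment to {W-γ, W-δ} ships for at least 252.
Compare {W-β, W-δ}: its best feasible assignment gives total 525.
Compare {W-β, W-γ, W-δ}: its best feasible assignment gives total 569.
Every other set of open sites that can feasibly serve all demand totals ≥ 525 even under its best assignment. Minimum: 445.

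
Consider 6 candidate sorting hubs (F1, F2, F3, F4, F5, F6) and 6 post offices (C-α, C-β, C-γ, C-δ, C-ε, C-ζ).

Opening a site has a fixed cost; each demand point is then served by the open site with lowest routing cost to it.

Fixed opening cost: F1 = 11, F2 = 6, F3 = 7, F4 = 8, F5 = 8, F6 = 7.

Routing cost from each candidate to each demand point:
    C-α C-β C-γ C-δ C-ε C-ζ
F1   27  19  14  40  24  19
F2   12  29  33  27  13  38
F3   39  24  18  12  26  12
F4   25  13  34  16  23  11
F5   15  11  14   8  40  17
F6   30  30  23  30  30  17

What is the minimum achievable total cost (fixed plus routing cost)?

89

Open {F2, F5}: assign each demand point to its cheapest open site.
  C-α→F2 12, C-β→F5 11, C-γ→F5 14, C-δ→F5 8, C-ε→F2 13, C-ζ→F5 17
  routing cost 75, fixed 14 → total 89.
Compare {F2, F3, F5}: routing cost 70 + fixed 21 = 91.
Compare {F2, F4, F5}: routing cost 69 + fixed 22 = 91.
Compare {F2, F5, F6}: routing cost 75 + fixed 21 = 96.
All other subsets cost ≥ 91. Minimum total cost: 89.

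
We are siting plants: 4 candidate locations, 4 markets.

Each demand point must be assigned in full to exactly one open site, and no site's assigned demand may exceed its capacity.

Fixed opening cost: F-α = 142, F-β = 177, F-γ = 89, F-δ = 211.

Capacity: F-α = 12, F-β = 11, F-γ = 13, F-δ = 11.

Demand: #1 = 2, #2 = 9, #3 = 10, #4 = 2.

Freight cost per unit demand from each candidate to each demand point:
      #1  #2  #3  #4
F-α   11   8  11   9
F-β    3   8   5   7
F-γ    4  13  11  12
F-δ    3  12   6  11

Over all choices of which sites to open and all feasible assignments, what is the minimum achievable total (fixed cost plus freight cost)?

439

Open {F-α, F-γ}; cheapest assignment that respects the capacities:
  F-α (cap 12, load 11): #2, #4 — cost 9×8 + 2×9 = 90
  F-γ (cap 13, load 12): #1, #3 — cost 2×4 + 10×11 = 118
  Shipping 208, fixed 231 → total 439.
  Any other capacity-feasible assignment to {F-α, F-γ} ships for at least 208.
Compare {F-β, F-γ}: its best feasible assignment gives total 465.
Compare {F-γ, F-δ}: its best feasible assignment gives total 509.
Every other set of open sites that can feasibly serve all demand totals ≥ 465 even under its best assignment. Minimum: 439.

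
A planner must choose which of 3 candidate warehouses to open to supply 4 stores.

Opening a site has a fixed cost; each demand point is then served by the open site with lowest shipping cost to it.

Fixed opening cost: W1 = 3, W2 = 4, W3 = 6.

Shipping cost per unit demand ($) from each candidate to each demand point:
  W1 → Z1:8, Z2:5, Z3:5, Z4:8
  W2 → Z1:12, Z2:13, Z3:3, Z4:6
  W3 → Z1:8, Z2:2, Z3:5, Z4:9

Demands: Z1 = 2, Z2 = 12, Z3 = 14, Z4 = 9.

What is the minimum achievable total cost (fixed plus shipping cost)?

Open {W2, W3}: assign each demand point to its cheapest open site.
  Z1→W3 2×8=16, Z2→W3 12×2=24, Z3→W2 14×3=42, Z4→W2 9×6=54
  shipping cost 136, fixed 10 → total 146.
Compare {W1, W2, W3}: shipping cost 136 + fixed 13 = 149.
Compare {W1, W2}: shipping cost 172 + fixed 7 = 179.
Compare {W1, W3}: shipping cost 182 + fixed 9 = 191.
All other subsets cost ≥ 149. Minimum total cost: 146.

146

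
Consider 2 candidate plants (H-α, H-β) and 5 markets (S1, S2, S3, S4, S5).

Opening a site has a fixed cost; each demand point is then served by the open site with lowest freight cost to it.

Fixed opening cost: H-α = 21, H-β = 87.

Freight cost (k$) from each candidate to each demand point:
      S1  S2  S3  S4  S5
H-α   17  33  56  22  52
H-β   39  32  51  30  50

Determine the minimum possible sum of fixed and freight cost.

201

Open {H-α}: assign each demand point to its cheapest open site.
  S1→H-α 17, S2→H-α 33, S3→H-α 56, S4→H-α 22, S5→H-α 52
  freight cost 180, fixed 21 → total 201.
Compare {H-α, H-β}: freight cost 172 + fixed 108 = 280.
Compare {H-β}: freight cost 202 + fixed 87 = 289.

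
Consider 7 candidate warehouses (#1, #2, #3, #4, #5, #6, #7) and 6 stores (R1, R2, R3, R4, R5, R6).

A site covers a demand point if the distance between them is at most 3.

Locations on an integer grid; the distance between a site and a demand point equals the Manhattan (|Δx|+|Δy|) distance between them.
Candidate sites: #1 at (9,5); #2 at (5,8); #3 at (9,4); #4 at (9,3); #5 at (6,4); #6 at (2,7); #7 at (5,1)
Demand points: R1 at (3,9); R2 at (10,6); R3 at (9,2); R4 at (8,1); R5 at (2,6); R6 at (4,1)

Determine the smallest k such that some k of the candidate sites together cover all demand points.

Coverage sets (demand points within 3 of each site):
  #1: {R2, R3}
  #2: {R1}
  #3: {R2, R3}
  #4: {R3, R4}
  #5: {}
  #6: {R1, R5}
  #7: {R4, R6}
No 2 sites suffice: every size-2 union leaves at least one demand point uncovered.
But {#1, #6, #7} covers everything, so the minimum is 3.

3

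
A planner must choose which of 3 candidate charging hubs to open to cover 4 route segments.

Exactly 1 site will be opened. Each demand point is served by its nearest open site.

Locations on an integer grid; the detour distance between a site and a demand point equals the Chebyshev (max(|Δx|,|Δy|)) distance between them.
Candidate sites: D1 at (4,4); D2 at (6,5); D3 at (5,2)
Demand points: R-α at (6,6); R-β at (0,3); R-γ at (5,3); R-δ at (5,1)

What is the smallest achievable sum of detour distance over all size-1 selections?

Open {D1}.
  R-α→D1 2, R-β→D1 4, R-γ→D1 1, R-δ→D1 3  ⇒ total 10.
Compare {D3}: total 11.
Compare {D2}: total 13.

10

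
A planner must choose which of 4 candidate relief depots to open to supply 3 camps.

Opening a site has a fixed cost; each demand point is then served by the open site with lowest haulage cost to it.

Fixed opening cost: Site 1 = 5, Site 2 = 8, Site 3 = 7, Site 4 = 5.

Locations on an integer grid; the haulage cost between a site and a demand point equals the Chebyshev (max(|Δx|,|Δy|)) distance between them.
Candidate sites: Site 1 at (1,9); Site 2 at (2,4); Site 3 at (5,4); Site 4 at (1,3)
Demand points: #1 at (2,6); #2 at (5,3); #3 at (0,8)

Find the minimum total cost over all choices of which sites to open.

15

Open {Site 1}: assign each demand point to its cheapest open site.
  #1→Site 1 3, #2→Site 1 6, #3→Site 1 1
  haulage cost 10, fixed 5 → total 15.
Compare {Site 3}: haulage cost 9 + fixed 7 = 16.
Compare {Site 2}: haulage cost 9 + fixed 8 = 17.
Compare {Site 4}: haulage cost 12 + fixed 5 = 17.
All other subsets cost ≥ 16. Minimum total cost: 15.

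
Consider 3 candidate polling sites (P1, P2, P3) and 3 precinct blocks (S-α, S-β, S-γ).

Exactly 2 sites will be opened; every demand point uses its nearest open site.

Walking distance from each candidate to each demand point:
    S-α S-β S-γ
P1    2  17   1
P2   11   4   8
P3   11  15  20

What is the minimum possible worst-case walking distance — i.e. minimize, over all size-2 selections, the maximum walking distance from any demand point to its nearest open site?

Open {P1, P2}.
  Farthest demand point is S-β at walking distance 4 (to P2); all others are ≤ 4.
With {P2, P3} the worst case is 11.
With {P1, P3} the worst case is 15.
No size-2 selection achieves below 4.

4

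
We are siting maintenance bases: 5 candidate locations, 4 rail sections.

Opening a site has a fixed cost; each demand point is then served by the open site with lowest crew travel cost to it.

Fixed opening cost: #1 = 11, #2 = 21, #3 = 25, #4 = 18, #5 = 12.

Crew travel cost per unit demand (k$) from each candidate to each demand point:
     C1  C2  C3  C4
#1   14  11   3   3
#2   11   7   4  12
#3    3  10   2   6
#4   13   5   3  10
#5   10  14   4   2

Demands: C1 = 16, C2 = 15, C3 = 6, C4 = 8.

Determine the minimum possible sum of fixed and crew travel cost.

Open {#3, #4, #5}: assign each demand point to its cheapest open site.
  C1→#3 16×3=48, C2→#4 15×5=75, C3→#3 6×2=12, C4→#5 8×2=16
  crew travel cost 151, fixed 55 → total 206.
Compare {#1, #3, #4}: crew travel cost 159 + fixed 54 = 213.
Compare {#1, #3, #4, #5}: crew travel cost 151 + fixed 66 = 217.
Compare {#3, #4}: crew travel cost 183 + fixed 43 = 226.
All other subsets cost ≥ 213. Minimum total cost: 206.

206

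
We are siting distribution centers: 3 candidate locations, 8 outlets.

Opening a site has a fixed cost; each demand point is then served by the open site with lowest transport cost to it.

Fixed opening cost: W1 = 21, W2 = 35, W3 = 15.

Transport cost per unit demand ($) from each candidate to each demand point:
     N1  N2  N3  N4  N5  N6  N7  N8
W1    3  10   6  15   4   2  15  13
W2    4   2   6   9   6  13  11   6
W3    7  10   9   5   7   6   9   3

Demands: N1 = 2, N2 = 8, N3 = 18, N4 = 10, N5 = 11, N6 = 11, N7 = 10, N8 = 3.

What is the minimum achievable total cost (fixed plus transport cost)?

Open {W1, W2, W3}: assign each demand point to its cheapest open site.
  N1→W1 2×3=6, N2→W2 8×2=16, N3→W1 18×6=108, N4→W3 10×5=50, N5→W1 11×4=44, N6→W1 11×2=22, N7→W3 10×9=90, N8→W3 3×3=9
  transport cost 345, fixed 71 → total 416.
Compare {W1, W3}: transport cost 409 + fixed 36 = 445.
Compare {W2, W3}: transport cost 413 + fixed 50 = 463.
Compare {W1, W2}: transport cost 414 + fixed 56 = 470.
All other subsets cost ≥ 445. Minimum total cost: 416.

416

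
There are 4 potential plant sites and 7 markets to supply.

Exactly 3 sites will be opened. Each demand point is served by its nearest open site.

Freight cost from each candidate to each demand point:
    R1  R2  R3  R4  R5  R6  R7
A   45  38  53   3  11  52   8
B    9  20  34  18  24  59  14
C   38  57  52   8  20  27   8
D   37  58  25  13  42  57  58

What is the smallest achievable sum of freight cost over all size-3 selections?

112

Open {A, B, C}.
  R1→B 9, R2→B 20, R3→B 34, R4→A 3, R5→A 11, R6→C 27, R7→A 8  ⇒ total 112.
Compare {B, C, D}: total 117.
Compare {A, B, D}: total 128.
No size-3 selection does better; minimum is 112.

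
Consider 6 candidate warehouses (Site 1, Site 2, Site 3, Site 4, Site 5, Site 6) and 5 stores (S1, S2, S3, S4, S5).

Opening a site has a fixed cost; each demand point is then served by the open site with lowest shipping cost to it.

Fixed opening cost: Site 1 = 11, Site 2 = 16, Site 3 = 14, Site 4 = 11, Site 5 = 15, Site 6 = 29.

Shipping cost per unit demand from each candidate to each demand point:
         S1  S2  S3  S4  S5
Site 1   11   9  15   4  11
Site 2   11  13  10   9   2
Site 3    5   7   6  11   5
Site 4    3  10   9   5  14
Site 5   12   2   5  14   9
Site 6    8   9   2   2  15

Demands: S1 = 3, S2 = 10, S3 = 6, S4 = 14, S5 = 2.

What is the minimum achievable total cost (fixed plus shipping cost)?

142

Open {Site 4, Site 5, Site 6}: assign each demand point to its cheapest open site.
  S1→Site 4 3×3=9, S2→Site 5 10×2=20, S3→Site 6 6×2=12, S4→Site 6 14×2=28, S5→Site 5 2×9=18
  shipping cost 87, fixed 55 → total 142.
Compare {Site 3, Site 5, Site 6}: shipping cost 85 + fixed 58 = 143.
Compare {Site 2, Site 4, Site 5, Site 6}: shipping cost 73 + fixed 71 = 144.
Compare {Site 5, Site 6}: shipping cost 102 + fixed 44 = 146.
All other subsets cost ≥ 143. Minimum total cost: 142.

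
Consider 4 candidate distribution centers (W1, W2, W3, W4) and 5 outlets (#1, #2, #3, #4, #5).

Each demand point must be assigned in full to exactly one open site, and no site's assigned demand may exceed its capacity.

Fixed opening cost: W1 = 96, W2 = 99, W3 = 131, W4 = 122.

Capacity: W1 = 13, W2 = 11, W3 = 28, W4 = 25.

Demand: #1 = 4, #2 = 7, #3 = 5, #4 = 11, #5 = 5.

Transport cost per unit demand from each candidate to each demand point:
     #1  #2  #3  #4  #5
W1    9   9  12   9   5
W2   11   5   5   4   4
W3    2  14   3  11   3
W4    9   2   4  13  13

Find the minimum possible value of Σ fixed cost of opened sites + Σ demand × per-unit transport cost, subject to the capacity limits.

400

Open {W2, W4}; cheapest assignment that respects the capacities:
  W2 (cap 11, load 11): #4 — cost 11×4 = 44
  W4 (cap 25, load 21): #1, #2, #3, #5 — cost 4×9 + 7×2 + 5×4 + 5×13 = 135
  Shipping 179, fixed 221 → total 400.
  Any other capacity-feasible assignment to {W2, W4} ships for at least 179.
Compare {W2, W3}: its best feasible assignment gives total 410.
Compare {W3, W4}: its best feasible assignment gives total 426.
Every other set of open sites that can feasibly serve all demand totals ≥ 410 even under its best assignment. Minimum: 400.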